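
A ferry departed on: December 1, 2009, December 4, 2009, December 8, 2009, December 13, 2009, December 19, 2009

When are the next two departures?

December 26, 2009; January 3, 2010

Intervals are 3, 4, 5, 6 days — an arithmetic progression with common difference 1.
Next gap: 7 days. December 19, 2009 + 7 days = December 26, 2009.
Next gap: 8 days. December 26, 2009 + 8 days = January 3, 2010.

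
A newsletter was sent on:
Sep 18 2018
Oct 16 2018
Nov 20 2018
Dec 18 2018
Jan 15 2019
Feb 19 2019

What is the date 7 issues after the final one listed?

All dates are Tuesdays, 28, 35, 28, 28, 35 days apart.
Specifically, the 3rd Tuesday of each month.
3rd Tuesday of March 2019: Mar 19 2019.
3rd Tuesday of April 2019: Apr 16 2019.
May 2019 — 3rd Tuesday is May 21 2019.
3rd Tuesday of June 2019: Jun 18 2019.
July 2019 — 3rd Tuesday is Jul 16 2019.
August 2019 — 3rd Tuesday is Aug 20 2019.
3rd Tuesday of September 2019: Sep 17 2019.

Sep 17 2019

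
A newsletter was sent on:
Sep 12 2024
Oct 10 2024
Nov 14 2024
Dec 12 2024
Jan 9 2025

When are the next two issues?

Feb 13 2025, Mar 13 2025

All dates are Thursdays, 28, 35, 28, 28 days apart.
Specifically, the 2nd Thursday of each month.
2nd Thursday of February 2025: Feb 13 2025.
March 2025 — 2nd Thursday is Mar 13 2025.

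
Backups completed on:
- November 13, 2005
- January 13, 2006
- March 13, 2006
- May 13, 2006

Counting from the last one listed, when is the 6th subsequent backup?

The day-of-month is always 13 (61, 59, 61 days between events).
So this recurs on the 13th of every 2 months.
July 2006: July 13, 2006.
Next: September 2006 → September 13, 2006.
Next: November 2006 → November 13, 2006.
Next: January 2007 → January 13, 2007.
March 2007: March 13, 2007.
Next: May 2007 → May 13, 2007.

May 13, 2007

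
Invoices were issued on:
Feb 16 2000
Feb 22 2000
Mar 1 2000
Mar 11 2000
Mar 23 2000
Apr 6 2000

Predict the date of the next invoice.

The spacing grows by 2 each time: 6, 8, 10, 12, 14 days.
Next gap: 16 days. Apr 6 2000 + 16 days = Apr 22 2000.

Apr 22 2000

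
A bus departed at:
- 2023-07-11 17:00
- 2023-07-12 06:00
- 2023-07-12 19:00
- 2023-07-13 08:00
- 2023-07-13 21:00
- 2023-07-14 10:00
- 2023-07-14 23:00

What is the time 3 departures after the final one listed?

Spacing: 13, 13, 13, 13, 13, 13 h — constant 13 h.
2023-07-14 23:00 + 13 h = 2023-07-15 12:00.
2023-07-15 12:00 + 13 h = 2023-07-16 01:00.
2023-07-16 01:00 + 13 h = 2023-07-16 14:00.

2023-07-16 14:00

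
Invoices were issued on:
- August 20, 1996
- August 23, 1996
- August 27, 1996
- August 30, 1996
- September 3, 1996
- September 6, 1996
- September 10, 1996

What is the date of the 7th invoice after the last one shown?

October 4, 1996

The gap pattern 3, 4, 3, 4, 3, 4 repeats every 2 events.
These are the Tuesdays and Fridays of each week.
The following Friday is September 13, 1996.
Next Tuesday: September 17, 1996.
Next Friday: September 20, 1996.
The following Tuesday is September 24, 1996.
Next Friday: September 27, 1996.
The following Tuesday is October 1, 1996.
The following Friday is October 4, 1996.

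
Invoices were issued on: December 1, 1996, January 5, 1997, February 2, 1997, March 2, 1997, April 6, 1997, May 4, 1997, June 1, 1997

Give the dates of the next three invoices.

July 6, 1997; August 3, 1997; September 7, 1997

Gaps: 35, 28, 28, 35, 28, 28 days — a mix of 28 and 35. Every date is a Sunday.
Each is the 1st Sunday of its month.
1st Sunday of July 1997: July 6, 1997.
August 1997 — 1st Sunday is August 3, 1997.
1st Sunday of September 1997: September 7, 1997.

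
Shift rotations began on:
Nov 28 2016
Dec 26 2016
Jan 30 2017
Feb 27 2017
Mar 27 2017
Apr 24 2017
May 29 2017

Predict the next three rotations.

Jun 26 2017, Jul 31 2017, Aug 28 2017

Every date is a Monday; gaps 28, 35, 28, 28, 28, 35 days.
Each is the last Monday of its month (at least one falls on the 29th or later, ruling out '4th Monday').
June 2017 ends with Monday Jun 26 2017.
July 2017 ends with Monday Jul 31 2017.
August 2017 ends with Monday Aug 28 2017.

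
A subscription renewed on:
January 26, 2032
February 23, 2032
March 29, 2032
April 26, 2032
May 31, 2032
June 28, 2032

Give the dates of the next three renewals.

July 26, 2032; August 30, 2032; September 27, 2032

Every date is a Monday; gaps 28, 35, 28, 35, 28 days.
Each is the last Monday of its month (at least one falls on the 29th or later, ruling out '4th Monday').
Last Monday of July 2032: July 26, 2032.
Last Monday of August 2032: August 30, 2032.
September 2032 ends with Monday September 27, 2032.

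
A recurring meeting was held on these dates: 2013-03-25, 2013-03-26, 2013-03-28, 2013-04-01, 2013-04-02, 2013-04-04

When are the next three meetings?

The gap pattern 1, 2, 4, 1, 2 repeats every 3 events.
These are the Mondays, Tuesdays and Thursdays of each week.
The following Monday is 2013-04-08.
Next Tuesday: 2013-04-09.
Next Thursday: 2013-04-11.

2013-04-08, 2013-04-09, 2013-04-11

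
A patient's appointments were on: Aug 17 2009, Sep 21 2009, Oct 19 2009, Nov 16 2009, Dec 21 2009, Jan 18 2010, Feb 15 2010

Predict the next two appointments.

These are Mondays at 28- or 35-day spacing (35, 28, 28, 35, 28, 28).
The pattern: 3rd Monday of the month.
3rd Monday of March 2010: Mar 15 2010.
April 2010 — 3rd Monday is Apr 19 2010.

Mar 15 2010, Apr 19 2010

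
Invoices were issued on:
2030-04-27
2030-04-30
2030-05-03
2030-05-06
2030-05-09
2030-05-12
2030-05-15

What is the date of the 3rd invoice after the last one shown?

Every event comes 3 days after the last (3, 3, 3, 3, 3, 3).
2030-05-15 + 3 days = 2030-05-18.
2030-05-18 + 3 days = 2030-05-21.
2030-05-21 + 3 days = 2030-05-24.

2030-05-24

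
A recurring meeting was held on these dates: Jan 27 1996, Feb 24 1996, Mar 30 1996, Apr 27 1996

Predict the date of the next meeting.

Every date is a Saturday; gaps 28, 35, 28 days.
Each is the last Saturday of its month (at least one falls on the 29th or later, ruling out '4th Saturday').
May 1996 ends with Saturday May 25 1996.

May 25 1996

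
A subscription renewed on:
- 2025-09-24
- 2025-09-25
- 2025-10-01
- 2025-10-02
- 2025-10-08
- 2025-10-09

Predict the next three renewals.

2025-10-15, 2025-10-16, 2025-10-22

Gaps: 1, 6, 1, 6, 1 days — not constant, but cyclic with period 2.
The events fall on every Wednesday and Thursday.
The following Wednesday is 2025-10-15.
The following Thursday is 2025-10-16.
Next Wednesday: 2025-10-22.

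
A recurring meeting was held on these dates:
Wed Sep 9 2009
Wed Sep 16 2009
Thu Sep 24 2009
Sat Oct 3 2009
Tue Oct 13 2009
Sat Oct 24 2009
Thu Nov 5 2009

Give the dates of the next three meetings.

Wed Nov 18 2009, Wed Dec 2 2009, Thu Dec 17 2009

Intervals are 7, 8, 9, 10, 11, 12 days — an arithmetic progression with common difference 1.
Next gap: 13 days. Thu Nov 5 2009 + 13 days = Wed Nov 18 2009.
Next gap: 14 days. Wed Nov 18 2009 + 14 days = Wed Dec 2 2009.
Next gap: 15 days. Wed Dec 2 2009 + 15 days = Thu Dec 17 2009.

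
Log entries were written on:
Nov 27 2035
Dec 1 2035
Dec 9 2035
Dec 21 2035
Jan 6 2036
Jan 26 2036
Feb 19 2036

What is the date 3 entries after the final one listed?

May 25 2036

Gaps: 4, 8, 12, 16, 20, 24 days — each gap is 4 larger than the previous one.
Next gap: 28 days. Feb 19 2036 + 28 days = Mar 18 2036.
Next gap: 32 days. Mar 18 2036 + 32 days = Apr 19 2036.
Next gap: 36 days. Apr 19 2036 + 36 days = May 25 2036.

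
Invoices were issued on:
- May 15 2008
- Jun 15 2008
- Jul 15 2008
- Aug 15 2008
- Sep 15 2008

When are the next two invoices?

Gaps: 31, 30, 31, 31 days — not constant. Every event is on the 15th of the month.
Pattern: the 15th of each month.
October 2008: Oct 15 2008.
Next: November 2008 → Nov 15 2008.

Oct 15 2008, Nov 15 2008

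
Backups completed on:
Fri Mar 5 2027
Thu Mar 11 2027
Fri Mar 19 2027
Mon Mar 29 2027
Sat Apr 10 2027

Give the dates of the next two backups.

Sat Apr 24 2027, Mon May 10 2027

Gaps: 6, 8, 10, 12 days — each gap is 2 larger than the previous one.
Next gap: 14 days. Sat Apr 10 2027 + 14 days = Sat Apr 24 2027.
Next gap: 16 days. Sat Apr 24 2027 + 16 days = Mon May 10 2027.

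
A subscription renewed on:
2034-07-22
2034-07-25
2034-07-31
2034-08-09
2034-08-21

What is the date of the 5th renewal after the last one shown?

2034-12-04

The spacing grows by 3 each time: 3, 6, 9, 12 days.
Next gap: 15 days. 2034-08-21 + 15 days = 2034-09-05.
Next gap: 18 days. 2034-09-05 + 18 days = 2034-09-23.
Next gap: 21 days. 2034-09-23 + 21 days = 2034-10-14.
Next gap: 24 days. 2034-10-14 + 24 days = 2034-11-07.
Next gap: 27 days. 2034-11-07 + 27 days = 2034-12-04.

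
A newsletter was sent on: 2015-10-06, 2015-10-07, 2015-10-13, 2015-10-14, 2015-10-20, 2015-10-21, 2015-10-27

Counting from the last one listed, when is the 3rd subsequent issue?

2015-11-04

Gaps: 1, 6, 1, 6, 1, 6 days — not constant, but cyclic with period 2.
The events fall on every Tuesday and Wednesday.
Next Wednesday: 2015-10-28.
The following Tuesday is 2015-11-03.
Next Wednesday: 2015-11-04.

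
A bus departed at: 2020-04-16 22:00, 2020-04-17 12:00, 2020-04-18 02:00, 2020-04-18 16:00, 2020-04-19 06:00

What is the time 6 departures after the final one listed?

2020-04-22 18:00

Spacing: 14, 14, 14, 14 h — constant 14 h.
2020-04-19 06:00 + 14 h = 2020-04-19 20:00.
2020-04-19 20:00 + 14 h = 2020-04-20 10:00.
2020-04-20 10:00 + 14 h = 2020-04-21 00:00.
2020-04-21 00:00 + 14 h = 2020-04-21 14:00.
2020-04-21 14:00 + 14 h = 2020-04-22 04:00.
2020-04-22 04:00 + 14 h = 2020-04-22 18:00.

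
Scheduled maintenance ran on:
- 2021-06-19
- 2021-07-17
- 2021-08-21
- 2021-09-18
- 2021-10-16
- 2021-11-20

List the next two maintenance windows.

2021-12-18, 2022-01-15

Gaps: 28, 35, 28, 28, 35 days — a mix of 28 and 35. Every date is a Saturday.
Each is the 3rd Saturday of its month.
December 2021 — 3rd Saturday is 2021-12-18.
January 2022 — 3rd Saturday is 2022-01-15.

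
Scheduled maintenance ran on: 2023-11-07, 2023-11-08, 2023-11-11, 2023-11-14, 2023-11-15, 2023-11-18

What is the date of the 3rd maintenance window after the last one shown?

Every event lands on a Tuesday or Wednesday or Saturday (gaps cycle 1, 3, 3, 1, 3).
So the schedule is: every Tuesday, Wednesday and Saturday.
Next Tuesday: 2023-11-21.
The following Wednesday is 2023-11-22.
The following Saturday is 2023-11-25.

2023-11-25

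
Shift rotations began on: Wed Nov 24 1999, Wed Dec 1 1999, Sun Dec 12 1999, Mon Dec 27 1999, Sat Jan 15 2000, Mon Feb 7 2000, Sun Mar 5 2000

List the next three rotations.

Gaps: 7, 11, 15, 19, 23, 27 days — each gap is 4 larger than the previous one.
Next gap: 31 days. Sun Mar 5 2000 + 31 days = Wed Apr 5 2000.
Next gap: 35 days. Wed Apr 5 2000 + 35 days = Wed May 10 2000.
Next gap: 39 days. Wed May 10 2000 + 39 days = Sun Jun 18 2000.

Wed Apr 5 2000, Wed May 10 2000, Sun Jun 18 2000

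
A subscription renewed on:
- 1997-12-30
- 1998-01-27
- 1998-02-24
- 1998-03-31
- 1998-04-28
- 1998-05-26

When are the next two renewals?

Every date is a Tuesday; gaps 28, 28, 35, 28, 28 days.
Each is the last Tuesday of its month (at least one falls on the 29th or later, ruling out '4th Tuesday').
Last Tuesday of June 1998: 1998-06-30.
July 1998 ends with Tuesday 1998-07-28.

1998-06-30, 1998-07-28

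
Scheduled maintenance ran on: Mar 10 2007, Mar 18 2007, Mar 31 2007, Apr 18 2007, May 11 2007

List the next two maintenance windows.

The spacing grows by 5 each time: 8, 13, 18, 23 days.
Next gap: 28 days. May 11 2007 + 28 days = Jun 8 2007.
Next gap: 33 days. Jun 8 2007 + 33 days = Jul 11 2007.

Jun 8 2007, Jul 11 2007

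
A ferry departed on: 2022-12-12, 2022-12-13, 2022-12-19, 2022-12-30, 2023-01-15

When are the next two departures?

2023-02-05, 2023-03-03

The spacing grows by 5 each time: 1, 6, 11, 16 days.
Next gap: 21 days. 2023-01-15 + 21 days = 2023-02-05.
Next gap: 26 days. 2023-02-05 + 26 days = 2023-03-03.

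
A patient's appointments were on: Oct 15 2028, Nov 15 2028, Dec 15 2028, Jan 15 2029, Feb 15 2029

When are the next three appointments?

Each date is the 15th; the gaps (31, 30, 31, 31) track the month lengths.
The rule is the 15th of each month.
March 2029: Mar 15 2029.
April 2029: Apr 15 2029.
May 2029: May 15 2029.

Mar 15 2029, Apr 15 2029, May 15 2029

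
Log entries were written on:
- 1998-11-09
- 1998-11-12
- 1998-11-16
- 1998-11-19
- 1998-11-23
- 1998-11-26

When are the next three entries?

Gaps: 3, 4, 3, 4, 3 days — not constant, but cyclic with period 2.
The events fall on every Monday and Thursday.
The following Monday is 1998-11-30.
Next Thursday: 1998-12-03.
The following Monday is 1998-12-07.

1998-11-30, 1998-12-03, 1998-12-07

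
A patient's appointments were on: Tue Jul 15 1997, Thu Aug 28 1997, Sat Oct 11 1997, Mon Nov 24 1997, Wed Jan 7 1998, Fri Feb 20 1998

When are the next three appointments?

Sun Apr 5 1998, Tue May 19 1998, Thu Jul 2 1998

Gaps between consecutive events: 44, 44, 44, 44, 44 days — a constant 44-day interval.
Fri Feb 20 1998 + 44 days = Sun Apr 5 1998.
Sun Apr 5 1998 + 44 days = Tue May 19 1998.
Tue May 19 1998 + 44 days = Thu Jul 2 1998.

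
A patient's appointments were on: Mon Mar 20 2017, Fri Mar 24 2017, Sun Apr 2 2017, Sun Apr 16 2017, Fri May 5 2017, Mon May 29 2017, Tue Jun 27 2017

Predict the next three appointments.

Gaps: 4, 9, 14, 19, 24, 29 days — each gap is 5 larger than the previous one.
Next gap: 34 days. Tue Jun 27 2017 + 34 days = Mon Jul 31 2017.
Next gap: 39 days. Mon Jul 31 2017 + 39 days = Fri Sep 8 2017.
Next gap: 44 days. Fri Sep 8 2017 + 44 days = Sun Oct 22 2017.

Mon Jul 31 2017, Fri Sep 8 2017, Sun Oct 22 2017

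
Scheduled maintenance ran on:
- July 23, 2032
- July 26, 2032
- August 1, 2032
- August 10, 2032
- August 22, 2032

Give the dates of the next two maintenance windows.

September 6, 2032; September 24, 2032

Intervals are 3, 6, 9, 12 days — an arithmetic progression with common difference 3.
Next gap: 15 days. August 22, 2032 + 15 days = September 6, 2032.
Next gap: 18 days. September 6, 2032 + 18 days = September 24, 2032.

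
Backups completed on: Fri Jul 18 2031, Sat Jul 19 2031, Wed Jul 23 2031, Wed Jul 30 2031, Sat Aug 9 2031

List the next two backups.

Fri Aug 22 2031, Sun Sep 7 2031

Gaps: 1, 4, 7, 10 days — each gap is 3 larger than the previous one.
Next gap: 13 days. Sat Aug 9 2031 + 13 days = Fri Aug 22 2031.
Next gap: 16 days. Fri Aug 22 2031 + 16 days = Sun Sep 7 2031.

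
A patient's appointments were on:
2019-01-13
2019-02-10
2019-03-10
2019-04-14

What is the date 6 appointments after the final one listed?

Gaps: 28, 28, 35 days — a mix of 28 and 35. Every date is a Sunday.
Each is the 2nd Sunday of its month.
May 2019 — 2nd Sunday is 2019-05-12.
June 2019 — 2nd Sunday is 2019-06-09.
2nd Sunday of July 2019: 2019-07-14.
August 2019 — 2nd Sunday is 2019-08-11.
September 2019 — 2nd Sunday is 2019-09-08.
2nd Sunday of October 2019: 2019-10-13.

2019-10-13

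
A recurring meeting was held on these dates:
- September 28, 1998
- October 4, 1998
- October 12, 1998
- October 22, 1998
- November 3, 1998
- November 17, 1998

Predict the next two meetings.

The spacing grows by 2 each time: 6, 8, 10, 12, 14 days.
Next gap: 16 days. November 17, 1998 + 16 days = December 3, 1998.
Next gap: 18 days. December 3, 1998 + 18 days = December 21, 1998.

December 3, 1998; December 21, 1998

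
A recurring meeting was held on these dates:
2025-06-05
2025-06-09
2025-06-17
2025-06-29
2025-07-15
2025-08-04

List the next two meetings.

2025-08-28, 2025-09-25

Intervals are 4, 8, 12, 16, 20 days — an arithmetic progression with common difference 4.
Next gap: 24 days. 2025-08-04 + 24 days = 2025-08-28.
Next gap: 28 days. 2025-08-28 + 28 days = 2025-09-25.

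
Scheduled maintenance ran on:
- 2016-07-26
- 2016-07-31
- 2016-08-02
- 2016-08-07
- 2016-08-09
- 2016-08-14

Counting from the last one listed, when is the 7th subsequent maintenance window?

Gaps: 5, 2, 5, 2, 5 days — not constant, but cyclic with period 2.
The events fall on every Tuesday and Sunday.
Next Tuesday: 2016-08-16.
The following Sunday is 2016-08-21.
Next Tuesday: 2016-08-23.
The following Sunday is 2016-08-28.
Next Tuesday: 2016-08-30.
The following Sunday is 2016-09-04.
Next Tuesday: 2016-09-06.

2016-09-06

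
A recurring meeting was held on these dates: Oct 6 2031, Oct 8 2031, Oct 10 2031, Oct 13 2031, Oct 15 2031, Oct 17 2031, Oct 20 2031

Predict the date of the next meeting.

Oct 22 2031

Gaps: 2, 2, 3, 2, 2, 3 days — not constant, but cyclic with period 3.
The events fall on every Monday, Wednesday and Friday.
The following Wednesday is Oct 22 2031.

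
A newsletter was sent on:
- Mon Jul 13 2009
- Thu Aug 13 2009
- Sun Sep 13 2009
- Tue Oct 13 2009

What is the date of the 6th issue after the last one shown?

Each date is the 13th; the gaps (31, 31, 30) track the month lengths.
The rule is the 13th of each month.
November 2009: Fri Nov 13 2009.
December 2009: Sun Dec 13 2009.
Next: January 2010 → Wed Jan 13 2010.
Next: February 2010 → Sat Feb 13 2010.
Next: March 2010 → Sat Mar 13 2010.
April 2010: Tue Apr 13 2010.

Tue Apr 13 2010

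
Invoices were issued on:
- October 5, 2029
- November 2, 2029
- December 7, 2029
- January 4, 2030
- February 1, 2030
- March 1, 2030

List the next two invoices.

Gaps: 28, 35, 28, 28, 28 days — a mix of 28 and 35. Every date is a Friday.
Each is the 1st Friday of its month.
1st Friday of April 2030: April 5, 2030.
1st Friday of May 2030: May 3, 2030.

April 5, 2030; May 3, 2030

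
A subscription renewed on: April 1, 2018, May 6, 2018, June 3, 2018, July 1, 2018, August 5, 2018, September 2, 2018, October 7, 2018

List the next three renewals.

These are Sundays at 28- or 35-day spacing (35, 28, 28, 35, 28, 35).
The pattern: 1st Sunday of the month.
November 2018 — 1st Sunday is November 4, 2018.
1st Sunday of December 2018: December 2, 2018.
January 2019 — 1st Sunday is January 6, 2019.

November 4, 2018; December 2, 2018; January 6, 2019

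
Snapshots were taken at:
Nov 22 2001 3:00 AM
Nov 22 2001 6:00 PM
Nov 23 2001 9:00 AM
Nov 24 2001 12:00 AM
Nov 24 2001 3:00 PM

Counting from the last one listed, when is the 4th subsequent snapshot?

Nov 27 2001 3:00 AM

The interval is a steady 15 hours (15, 15, 15, 15).
Nov 24 2001 3:00 PM + 15 h = Nov 25 2001 6:00 AM.
Nov 25 2001 6:00 AM + 15 h = Nov 25 2001 9:00 PM.
Nov 25 2001 9:00 PM + 15 h = Nov 26 2001 12:00 PM.
Nov 26 2001 12:00 PM + 15 h = Nov 27 2001 3:00 AM.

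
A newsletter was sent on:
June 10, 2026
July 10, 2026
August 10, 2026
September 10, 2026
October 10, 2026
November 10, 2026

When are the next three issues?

December 10, 2026; January 10, 2027; February 10, 2027

The day-of-month is always 10 (30, 31, 31, 30, 31 days between events).
So this recurs on the 10th of each month.
December 2026: December 10, 2026.
January 2027: January 10, 2027.
February 2027: February 10, 2027.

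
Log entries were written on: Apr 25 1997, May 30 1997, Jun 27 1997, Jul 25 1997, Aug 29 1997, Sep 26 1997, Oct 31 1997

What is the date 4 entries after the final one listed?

Feb 27 1998

These are Fridays with 35, 28, 28, 35, 28, 35-day gaps.
Each is the final Friday of its month — May 30 1997 is past the 28th, so '4th Friday' doesn't fit.
Last Friday of November 1997: Nov 28 1997.
Last Friday of December 1997: Dec 26 1997.
January 1998 ends with Friday Jan 30 1998.
February 1998 ends with Friday Feb 27 1998.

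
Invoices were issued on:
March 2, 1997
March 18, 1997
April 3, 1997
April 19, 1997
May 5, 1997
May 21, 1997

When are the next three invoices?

Gaps between consecutive events: 16, 16, 16, 16, 16 days — a constant 16-day interval.
May 21, 1997 + 16 days = June 6, 1997.
June 6, 1997 + 16 days = June 22, 1997.
June 22, 1997 + 16 days = July 8, 1997.

June 6, 1997; June 22, 1997; July 8, 1997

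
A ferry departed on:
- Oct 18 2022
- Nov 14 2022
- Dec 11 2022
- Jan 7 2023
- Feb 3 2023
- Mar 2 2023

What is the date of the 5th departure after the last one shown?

Jul 15 2023

The spacing is 27, 27, 27, 27, 27 days — always 27 days.
Mar 2 2023 + 27 days = Mar 29 2023.
Mar 29 2023 + 27 days = Apr 25 2023.
Apr 25 2023 + 27 days = May 22 2023.
May 22 2023 + 27 days = Jun 18 2023.
Jun 18 2023 + 27 days = Jul 15 2023.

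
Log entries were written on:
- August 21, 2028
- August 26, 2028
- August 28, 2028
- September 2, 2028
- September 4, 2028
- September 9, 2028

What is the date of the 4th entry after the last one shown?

September 23, 2028

Gaps: 5, 2, 5, 2, 5 days — not constant, but cyclic with period 2.
The events fall on every Monday and Saturday.
The following Monday is September 11, 2028.
Next Saturday: September 16, 2028.
Next Monday: September 18, 2028.
The following Saturday is September 23, 2028.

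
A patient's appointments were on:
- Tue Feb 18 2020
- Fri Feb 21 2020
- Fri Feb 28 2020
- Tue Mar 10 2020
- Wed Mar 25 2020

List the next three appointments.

Mon Apr 13 2020, Wed May 6 2020, Tue Jun 2 2020

Gaps: 3, 7, 11, 15 days — each gap is 4 larger than the previous one.
Next gap: 19 days. Wed Mar 25 2020 + 19 days = Mon Apr 13 2020.
Next gap: 23 days. Mon Apr 13 2020 + 23 days = Wed May 6 2020.
Next gap: 27 days. Wed May 6 2020 + 27 days = Tue Jun 2 2020.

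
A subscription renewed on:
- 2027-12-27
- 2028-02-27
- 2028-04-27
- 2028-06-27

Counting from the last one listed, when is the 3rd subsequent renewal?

Each date is the 27th; the gaps (62, 60, 61) track the month lengths.
The rule is the 27th of every 2 months.
Next: August 2028 → 2028-08-27.
October 2028: 2028-10-27.
Next: December 2028 → 2028-12-27.

2028-12-27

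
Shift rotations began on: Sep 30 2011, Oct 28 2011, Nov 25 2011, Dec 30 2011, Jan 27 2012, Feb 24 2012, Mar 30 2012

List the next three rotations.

These are Fridays with 28, 28, 35, 28, 28, 35-day gaps.
Each is the final Friday of its month — Sep 30 2011 is past the 28th, so '4th Friday' doesn't fit.
Last Friday of April 2012: Apr 27 2012.
Last Friday of May 2012: May 25 2012.
Last Friday of June 2012: Jun 29 2012.

Apr 27 2012, May 25 2012, Jun 29 2012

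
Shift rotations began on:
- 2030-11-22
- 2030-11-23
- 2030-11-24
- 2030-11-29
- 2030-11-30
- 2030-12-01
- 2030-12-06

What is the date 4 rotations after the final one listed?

Gaps: 1, 1, 5, 1, 1, 5 days — not constant, but cyclic with period 3.
The events fall on every Friday, Saturday and Sunday.
The following Saturday is 2030-12-07.
The following Sunday is 2030-12-08.
The following Friday is 2030-12-13.
The following Saturday is 2030-12-14.

2030-12-14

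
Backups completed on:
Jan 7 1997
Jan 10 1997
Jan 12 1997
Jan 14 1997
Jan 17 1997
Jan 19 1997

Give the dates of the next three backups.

Jan 21 1997, Jan 24 1997, Jan 26 1997

Gaps: 3, 2, 2, 3, 2 days — not constant, but cyclic with period 3.
The events fall on every Tuesday, Friday and Sunday.
The following Tuesday is Jan 21 1997.
The following Friday is Jan 24 1997.
Next Sunday: Jan 26 1997.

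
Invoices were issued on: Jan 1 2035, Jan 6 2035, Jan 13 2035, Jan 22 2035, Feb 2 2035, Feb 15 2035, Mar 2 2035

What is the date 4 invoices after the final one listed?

May 21 2035

Intervals are 5, 7, 9, 11, 13, 15 days — an arithmetic progression with common difference 2.
Next gap: 17 days. Mar 2 2035 + 17 days = Mar 19 2035.
Next gap: 19 days. Mar 19 2035 + 19 days = Apr 7 2035.
Next gap: 21 days. Apr 7 2035 + 21 days = Apr 28 2035.
Next gap: 23 days. Apr 28 2035 + 23 days = May 21 2035.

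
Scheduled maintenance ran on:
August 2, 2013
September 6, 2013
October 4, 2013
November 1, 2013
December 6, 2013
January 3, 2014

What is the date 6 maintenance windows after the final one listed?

These are Fridays at 28- or 35-day spacing (35, 28, 28, 35, 28).
The pattern: 1st Friday of the month.
1st Friday of February 2014: February 7, 2014.
1st Friday of March 2014: March 7, 2014.
1st Friday of April 2014: April 4, 2014.
May 2014 — 1st Friday is May 2, 2014.
1st Friday of June 2014: June 6, 2014.
1st Friday of July 2014: July 4, 2014.

July 4, 2014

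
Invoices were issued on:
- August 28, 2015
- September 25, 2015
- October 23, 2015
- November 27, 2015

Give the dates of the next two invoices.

These are Fridays at 28- or 35-day spacing (28, 28, 35).
The pattern: 4th Friday of the month.
December 2015 — 4th Friday is December 25, 2015.
January 2016 — 4th Friday is January 22, 2016.

December 25, 2015; January 22, 2016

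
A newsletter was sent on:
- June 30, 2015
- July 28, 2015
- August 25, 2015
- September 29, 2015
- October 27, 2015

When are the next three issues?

November 24, 2015; December 29, 2015; January 26, 2016

All Tuesdays; the gaps (28, 28, 35, 28) vary with month length.
This is the last Tuesday of each month.
Last Tuesday of November 2015: November 24, 2015.
Last Tuesday of December 2015: December 29, 2015.
Last Tuesday of January 2016: January 26, 2016.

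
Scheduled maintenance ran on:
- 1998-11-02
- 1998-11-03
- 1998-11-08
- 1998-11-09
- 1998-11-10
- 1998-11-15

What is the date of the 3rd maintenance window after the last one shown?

The gap pattern 1, 5, 1, 1, 5 repeats every 3 events.
These are the Mondays, Tuesdays and Sundays of each week.
Next Monday: 1998-11-16.
The following Tuesday is 1998-11-17.
The following Sunday is 1998-11-22.

1998-11-22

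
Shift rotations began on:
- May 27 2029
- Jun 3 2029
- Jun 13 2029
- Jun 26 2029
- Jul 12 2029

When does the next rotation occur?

Jul 31 2029

Intervals are 7, 10, 13, 16 days — an arithmetic progression with common difference 3.
Next gap: 19 days. Jul 12 2029 + 19 days = Jul 31 2029.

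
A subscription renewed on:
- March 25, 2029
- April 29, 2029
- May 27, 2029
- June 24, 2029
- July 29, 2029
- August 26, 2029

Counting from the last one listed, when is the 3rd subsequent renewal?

November 25, 2029

All Sundays; the gaps (35, 28, 28, 35, 28) vary with month length.
This is the last Sunday of each month.
September 2029 ends with Sunday September 30, 2029.
October 2029 ends with Sunday October 28, 2029.
Last Sunday of November 2029: November 25, 2029.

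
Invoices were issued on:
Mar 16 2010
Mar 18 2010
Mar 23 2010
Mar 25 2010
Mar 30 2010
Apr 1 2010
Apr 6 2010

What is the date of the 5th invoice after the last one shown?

Gaps: 2, 5, 2, 5, 2, 5 days — not constant, but cyclic with period 2.
The events fall on every Tuesday and Thursday.
The following Thursday is Apr 8 2010.
The following Tuesday is Apr 13 2010.
Next Thursday: Apr 15 2010.
The following Tuesday is Apr 20 2010.
The following Thursday is Apr 22 2010.

Apr 22 2010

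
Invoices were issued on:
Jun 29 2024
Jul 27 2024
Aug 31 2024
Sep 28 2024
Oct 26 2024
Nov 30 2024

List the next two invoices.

Dec 28 2024, Jan 25 2025

These are Saturdays with 28, 35, 28, 28, 35-day gaps.
Each is the final Saturday of its month — Jun 29 2024 is past the 28th, so '4th Saturday' doesn't fit.
December 2024 ends with Saturday Dec 28 2024.
Last Saturday of January 2025: Jan 25 2025.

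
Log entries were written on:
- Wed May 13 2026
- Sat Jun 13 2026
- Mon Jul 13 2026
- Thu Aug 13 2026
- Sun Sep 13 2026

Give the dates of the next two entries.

The day-of-month is always 13 (31, 30, 31, 31 days between events).
So this recurs on the 13th of each month.
October 2026: Tue Oct 13 2026.
Next: November 2026 → Fri Nov 13 2026.

Tue Oct 13 2026, Fri Nov 13 2026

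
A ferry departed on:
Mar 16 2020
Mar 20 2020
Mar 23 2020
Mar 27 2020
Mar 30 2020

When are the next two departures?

Gaps: 4, 3, 4, 3 days — not constant, but cyclic with period 2.
The events fall on every Monday and Friday.
Next Friday: Apr 3 2020.
Next Monday: Apr 6 2020.

Apr 3 2020, Apr 6 2020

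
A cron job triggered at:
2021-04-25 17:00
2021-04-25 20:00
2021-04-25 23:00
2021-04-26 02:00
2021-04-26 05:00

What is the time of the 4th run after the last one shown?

2021-04-26 17:00

The interval is a steady 3 hours (3, 3, 3, 3).
2021-04-26 05:00 + 3 h = 2021-04-26 08:00.
2021-04-26 08:00 + 3 h = 2021-04-26 11:00.
2021-04-26 11:00 + 3 h = 2021-04-26 14:00.
2021-04-26 14:00 + 3 h = 2021-04-26 17:00.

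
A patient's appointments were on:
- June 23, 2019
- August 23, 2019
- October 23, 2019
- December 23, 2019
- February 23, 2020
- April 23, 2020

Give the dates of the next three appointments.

Gaps: 61, 61, 61, 62, 60 days — not constant. Every event is on the 23rd of the month.
Pattern: the 23rd of every 2 months.
June 2020: June 23, 2020.
Next: August 2020 → August 23, 2020.
October 2020: October 23, 2020.

June 23, 2020; August 23, 2020; October 23, 2020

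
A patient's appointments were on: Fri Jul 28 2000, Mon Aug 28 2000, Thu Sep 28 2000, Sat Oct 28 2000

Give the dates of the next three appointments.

The day-of-month is always 28 (31, 31, 30 days between events).
So this recurs on the 28th of each month.
November 2000: Tue Nov 28 2000.
Next: December 2000 → Thu Dec 28 2000.
Next: January 2001 → Sun Jan 28 2001.

Tue Nov 28 2000, Thu Dec 28 2000, Sun Jan 28 2001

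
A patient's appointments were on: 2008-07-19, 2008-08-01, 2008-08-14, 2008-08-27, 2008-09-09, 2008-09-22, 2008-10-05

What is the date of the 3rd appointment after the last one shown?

Every event comes 13 days after the last (13, 13, 13, 13, 13, 13).
2008-10-05 + 13 days = 2008-10-18.
2008-10-18 + 13 days = 2008-10-31.
2008-10-31 + 13 days = 2008-11-13.

2008-11-13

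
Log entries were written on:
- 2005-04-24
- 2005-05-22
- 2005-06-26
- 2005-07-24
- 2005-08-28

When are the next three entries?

Gaps: 28, 35, 28, 35 days — a mix of 28 and 35. Every date is a Sunday.
Each is the 4th Sunday of its month.
September 2005 — 4th Sunday is 2005-09-25.
4th Sunday of October 2005: 2005-10-23.
November 2005 — 4th Sunday is 2005-11-27.

2005-09-25, 2005-10-23, 2005-11-27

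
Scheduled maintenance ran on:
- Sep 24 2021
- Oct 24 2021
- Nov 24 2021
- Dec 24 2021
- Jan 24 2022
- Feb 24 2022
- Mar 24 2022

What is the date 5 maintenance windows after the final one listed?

Gaps: 30, 31, 30, 31, 31, 28 days — not constant. Every event is on the 24th of the month.
Pattern: the 24th of each month.
Next: April 2022 → Apr 24 2022.
May 2022: May 24 2022.
June 2022: Jun 24 2022.
Next: July 2022 → Jul 24 2022.
Next: August 2022 → Aug 24 2022.

Aug 24 2022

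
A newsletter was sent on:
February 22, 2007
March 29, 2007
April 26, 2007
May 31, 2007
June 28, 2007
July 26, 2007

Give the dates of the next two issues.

August 30, 2007; September 27, 2007

Every date is a Thursday; gaps 35, 28, 35, 28, 28 days.
Each is the last Thursday of its month (at least one falls on the 29th or later, ruling out '4th Thursday').
Last Thursday of August 2007: August 30, 2007.
Last Thursday of September 2007: September 27, 2007.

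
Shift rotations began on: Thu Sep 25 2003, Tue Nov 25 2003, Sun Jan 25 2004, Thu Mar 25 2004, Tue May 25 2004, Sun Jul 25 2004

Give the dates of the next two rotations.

The day-of-month is always 25 (61, 61, 60, 61, 61 days between events).
So this recurs on the 25th of every 2 months.
Next: September 2004 → Sat Sep 25 2004.
Next: November 2004 → Thu Nov 25 2004.

Sat Sep 25 2004, Thu Nov 25 2004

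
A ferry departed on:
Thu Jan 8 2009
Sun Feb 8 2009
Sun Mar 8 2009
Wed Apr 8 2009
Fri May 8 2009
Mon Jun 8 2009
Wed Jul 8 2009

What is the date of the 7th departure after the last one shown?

Mon Feb 8 2010

The day-of-month is always 8 (31, 28, 31, 30, 31, 30 days between events).
So this recurs on the 8th of each month.
August 2009: Sat Aug 8 2009.
September 2009: Tue Sep 8 2009.
October 2009: Thu Oct 8 2009.
November 2009: Sun Nov 8 2009.
Next: December 2009 → Tue Dec 8 2009.
Next: January 2010 → Fri Jan 8 2010.
Next: February 2010 → Mon Feb 8 2010.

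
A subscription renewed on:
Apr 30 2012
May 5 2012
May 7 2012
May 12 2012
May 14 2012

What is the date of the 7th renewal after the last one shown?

Gaps: 5, 2, 5, 2 days — not constant, but cyclic with period 2.
The events fall on every Monday and Saturday.
The following Saturday is May 19 2012.
The following Monday is May 21 2012.
Next Saturday: May 26 2012.
Next Monday: May 28 2012.
Next Saturday: Jun 2 2012.
The following Monday is Jun 4 2012.
Next Saturday: Jun 9 2012.

Jun 9 2012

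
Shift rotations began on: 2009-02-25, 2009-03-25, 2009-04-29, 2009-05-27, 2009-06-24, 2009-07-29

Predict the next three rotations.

Every date is a Wednesday; gaps 28, 35, 28, 28, 35 days.
Each is the last Wednesday of its month (at least one falls on the 29th or later, ruling out '4th Wednesday').
Last Wednesday of August 2009: 2009-08-26.
September 2009 ends with Wednesday 2009-09-30.
Last Wednesday of October 2009: 2009-10-28.

2009-08-26, 2009-09-30, 2009-10-28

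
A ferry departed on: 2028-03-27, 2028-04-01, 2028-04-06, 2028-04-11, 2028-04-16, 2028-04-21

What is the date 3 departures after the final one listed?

2028-05-06

Every event comes 5 days after the last (5, 5, 5, 5, 5).
2028-04-21 + 5 days = 2028-04-26.
2028-04-26 + 5 days = 2028-05-01.
2028-05-01 + 5 days = 2028-05-06.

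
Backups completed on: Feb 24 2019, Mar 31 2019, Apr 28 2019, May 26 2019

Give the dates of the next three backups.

Jun 30 2019, Jul 28 2019, Aug 25 2019

All Sundays; the gaps (35, 28, 28) vary with month length.
This is the last Sunday of each month.
Last Sunday of June 2019: Jun 30 2019.
Last Sunday of July 2019: Jul 28 2019.
August 2019 ends with Sunday Aug 25 2019.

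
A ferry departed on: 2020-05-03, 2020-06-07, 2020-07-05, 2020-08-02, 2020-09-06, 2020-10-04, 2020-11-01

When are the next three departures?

2020-12-06, 2021-01-03, 2021-02-07

All dates are Sundays, 35, 28, 28, 35, 28, 28 days apart.
Specifically, the 1st Sunday of each month.
1st Sunday of December 2020: 2020-12-06.
January 2021 — 1st Sunday is 2021-01-03.
February 2021 — 1st Sunday is 2021-02-07.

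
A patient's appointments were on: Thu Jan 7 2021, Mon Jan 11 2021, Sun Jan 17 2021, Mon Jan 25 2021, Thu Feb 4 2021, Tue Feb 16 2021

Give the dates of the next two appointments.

Tue Mar 2 2021, Thu Mar 18 2021

The spacing grows by 2 each time: 4, 6, 8, 10, 12 days.
Next gap: 14 days. Tue Feb 16 2021 + 14 days = Tue Mar 2 2021.
Next gap: 16 days. Tue Mar 2 2021 + 16 days = Thu Mar 18 2021.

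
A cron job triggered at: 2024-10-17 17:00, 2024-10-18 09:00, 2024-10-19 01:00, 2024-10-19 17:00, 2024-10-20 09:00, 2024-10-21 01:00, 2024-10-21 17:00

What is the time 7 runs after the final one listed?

Gaps: 16, 16, 16, 16, 16, 16 hours — each event is 16 hours after the previous one.
2024-10-21 17:00 + 16 h = 2024-10-22 09:00.
2024-10-22 09:00 + 16 h = 2024-10-23 01:00.
2024-10-23 01:00 + 16 h = 2024-10-23 17:00.
2024-10-23 17:00 + 16 h = 2024-10-24 09:00.
2024-10-24 09:00 + 16 h = 2024-10-25 01:00.
2024-10-25 01:00 + 16 h = 2024-10-25 17:00.
2024-10-25 17:00 + 16 h = 2024-10-26 09:00.

2024-10-26 09:00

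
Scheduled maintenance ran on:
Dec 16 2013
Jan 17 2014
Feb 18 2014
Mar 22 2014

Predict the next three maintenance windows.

Gaps between consecutive events: 32, 32, 32 days — a constant 32-day interval.
Mar 22 2014 + 32 days = Apr 23 2014.
Apr 23 2014 + 32 days = May 25 2014.
May 25 2014 + 32 days = Jun 26 2014.

Apr 23 2014, May 25 2014, Jun 26 2014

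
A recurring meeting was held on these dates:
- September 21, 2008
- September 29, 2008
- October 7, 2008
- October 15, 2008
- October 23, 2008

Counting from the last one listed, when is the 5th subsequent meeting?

Every event comes 8 days after the last (8, 8, 8, 8).
October 23, 2008 + 8 days = October 31, 2008.
October 31, 2008 + 8 days = November 8, 2008.
November 8, 2008 + 8 days = November 16, 2008.
November 16, 2008 + 8 days = November 24, 2008.
November 24, 2008 + 8 days = December 2, 2008.

December 2, 2008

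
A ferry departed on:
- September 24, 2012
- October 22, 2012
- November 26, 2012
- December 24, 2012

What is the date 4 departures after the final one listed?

April 22, 2013

These are Mondays at 28- or 35-day spacing (28, 35, 28).
The pattern: 4th Monday of the month.
January 2013 — 4th Monday is January 28, 2013.
February 2013 — 4th Monday is February 25, 2013.
March 2013 — 4th Monday is March 25, 2013.
4th Monday of April 2013: April 22, 2013.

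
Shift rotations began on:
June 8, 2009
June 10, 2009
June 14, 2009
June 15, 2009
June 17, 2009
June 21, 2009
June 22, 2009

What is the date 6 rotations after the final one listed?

July 6, 2009

Gaps: 2, 4, 1, 2, 4, 1 days — not constant, but cyclic with period 3.
The events fall on every Monday, Wednesday and Sunday.
The following Wednesday is June 24, 2009.
Next Sunday: June 28, 2009.
Next Monday: June 29, 2009.
Next Wednesday: July 1, 2009.
Next Sunday: July 5, 2009.
The following Monday is July 6, 2009.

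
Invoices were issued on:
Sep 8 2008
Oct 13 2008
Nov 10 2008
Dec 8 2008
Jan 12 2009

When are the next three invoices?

These are Mondays at 28- or 35-day spacing (35, 28, 28, 35).
The pattern: 2nd Monday of the month.
February 2009 — 2nd Monday is Feb 9 2009.
March 2009 — 2nd Monday is Mar 9 2009.
April 2009 — 2nd Monday is Apr 13 2009.

Feb 9 2009, Mar 9 2009, Apr 13 2009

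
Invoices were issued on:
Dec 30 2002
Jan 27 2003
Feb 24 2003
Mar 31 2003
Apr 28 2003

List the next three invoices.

Every date is a Monday; gaps 28, 28, 35, 28 days.
Each is the last Monday of its month (at least one falls on the 29th or later, ruling out '4th Monday').
May 2003 ends with Monday May 26 2003.
Last Monday of June 2003: Jun 30 2003.
July 2003 ends with Monday Jul 28 2003.

May 26 2003, Jun 30 2003, Jul 28 2003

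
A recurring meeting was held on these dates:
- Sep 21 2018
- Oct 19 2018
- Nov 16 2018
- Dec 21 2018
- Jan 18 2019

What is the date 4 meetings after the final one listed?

May 17 2019

All dates are Fridays, 28, 28, 35, 28 days apart.
Specifically, the 3rd Friday of each month.
February 2019 — 3rd Friday is Feb 15 2019.
3rd Friday of March 2019: Mar 15 2019.
3rd Friday of April 2019: Apr 19 2019.
3rd Friday of May 2019: May 17 2019.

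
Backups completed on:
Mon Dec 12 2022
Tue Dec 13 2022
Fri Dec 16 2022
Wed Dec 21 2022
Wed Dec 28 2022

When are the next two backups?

Intervals are 1, 3, 5, 7 days — an arithmetic progression with common difference 2.
Next gap: 9 days. Wed Dec 28 2022 + 9 days = Fri Jan 6 2023.
Next gap: 11 days. Fri Jan 6 2023 + 11 days = Tue Jan 17 2023.

Fri Jan 6 2023, Tue Jan 17 2023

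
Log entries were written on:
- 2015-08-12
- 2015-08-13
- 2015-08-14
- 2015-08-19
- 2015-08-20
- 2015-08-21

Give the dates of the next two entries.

Gaps: 1, 1, 5, 1, 1 days — not constant, but cyclic with period 3.
The events fall on every Wednesday, Thursday and Friday.
The following Wednesday is 2015-08-26.
The following Thursday is 2015-08-27.

2015-08-26, 2015-08-27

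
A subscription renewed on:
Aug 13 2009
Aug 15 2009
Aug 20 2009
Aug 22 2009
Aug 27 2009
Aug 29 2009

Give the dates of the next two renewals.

Gaps: 2, 5, 2, 5, 2 days — not constant, but cyclic with period 2.
The events fall on every Thursday and Saturday.
The following Thursday is Sep 3 2009.
Next Saturday: Sep 5 2009.

Sep 3 2009, Sep 5 2009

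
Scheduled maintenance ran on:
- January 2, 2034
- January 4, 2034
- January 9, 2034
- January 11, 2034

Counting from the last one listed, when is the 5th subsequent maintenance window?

Gaps: 2, 5, 2 days — not constant, but cyclic with period 2.
The events fall on every Monday and Wednesday.
The following Monday is January 16, 2034.
Next Wednesday: January 18, 2034.
Next Monday: January 23, 2034.
Next Wednesday: January 25, 2034.
The following Monday is January 30, 2034.

January 30, 2034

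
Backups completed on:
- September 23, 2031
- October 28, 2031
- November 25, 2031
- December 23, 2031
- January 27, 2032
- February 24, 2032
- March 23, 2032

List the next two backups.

April 27, 2032; May 25, 2032

These are Tuesdays at 28- or 35-day spacing (35, 28, 28, 35, 28, 28).
The pattern: 4th Tuesday of the month.
April 2032 — 4th Tuesday is April 27, 2032.
4th Tuesday of May 2032: May 25, 2032.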